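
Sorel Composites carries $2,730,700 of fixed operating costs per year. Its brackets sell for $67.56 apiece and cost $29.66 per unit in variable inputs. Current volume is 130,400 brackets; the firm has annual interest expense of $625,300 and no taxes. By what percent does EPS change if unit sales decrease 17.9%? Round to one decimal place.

Total contribution margin = 130,400 × $37.90 = $4,942,160.00.
Operating income = contribution − fixed costs = $4,942,160.00 − $2,730,700 = $2,211,460.00.
Interest = $625,300.00, so EBIT − I = $1,586,160.00.
Degree of combined leverage = contribution ÷ (EBIT − I) = $4,942,160.00 ÷ $1,586,160.00 = 3.1158.
%ΔEPS = DCL × %ΔSales = 3.1158 × -17.9% = -55.8%.

-55.8%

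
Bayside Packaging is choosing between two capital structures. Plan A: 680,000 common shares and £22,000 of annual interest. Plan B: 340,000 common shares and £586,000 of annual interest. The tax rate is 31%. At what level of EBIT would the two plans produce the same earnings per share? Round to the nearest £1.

£1,150,000

At indifference, (EBIT − 22,000)(1 − t)/680,000 = (EBIT − 586,000)(1 − t)/340,000.
The (1 − t) factor cancels: (EBIT − 22,000) × 340,000 = (EBIT − 586,000) × 680,000.
Solving, EBIT = (586,000·680,000 − 22,000·340,000) / (680,000 − 340,000) = 391,000,000,000 / 340,000 = 1,150,000.00.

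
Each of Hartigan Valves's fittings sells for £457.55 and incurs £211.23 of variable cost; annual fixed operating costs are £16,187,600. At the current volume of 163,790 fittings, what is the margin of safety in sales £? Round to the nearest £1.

Each unit contributes £457.55 − £211.23 = £246.32. Break-even units = £16,187,600 ÷ £246.32 = 65,717.77; break-even revenue = 65,717.77 × £457.55 = £30,069,163.61.
Current sales = 163,790 × £457.55 = £74,942,114.50.
Margin of safety = £74,942,114.50 − £30,069,163.61 = £44,872,951.

£44,872,951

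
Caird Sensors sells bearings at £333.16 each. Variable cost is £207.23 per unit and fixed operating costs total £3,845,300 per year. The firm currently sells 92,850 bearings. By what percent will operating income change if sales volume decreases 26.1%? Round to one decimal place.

-38.9%

At 92,850 units, contribution = 92,850 × £125.93 = £11,692,600.50.
Subtracting fixed costs: EBIT = £11,692,600.50 − £3,845,300 = £7,847,300.50.
Degree of operating leverage = £11,692,600.50 / £7,847,300.50 = 1.4900.
%ΔEBIT = DOL × %ΔSales = 1.4900 × -26.1% = -38.9%.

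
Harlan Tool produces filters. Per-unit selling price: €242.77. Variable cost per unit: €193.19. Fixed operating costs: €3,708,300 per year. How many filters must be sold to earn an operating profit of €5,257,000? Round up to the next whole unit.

180,825 filters

Unit CM = price − variable cost = €242.77 − €193.19 = €49.58.
Need Q such that Q × €49.58 − €3,708,300 = €5,257,000, i.e. Q = €8,965,300 / €49.58 = 180,824.93 → 180,825.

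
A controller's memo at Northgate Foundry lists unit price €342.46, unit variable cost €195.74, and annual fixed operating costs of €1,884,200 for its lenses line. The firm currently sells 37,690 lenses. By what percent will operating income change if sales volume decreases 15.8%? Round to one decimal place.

Contribution at this volume is 37,690 × €146.72 = €5,529,876.80.
Subtracting fixed costs: EBIT = €5,529,876.80 − €1,884,200 = €3,645,676.80.
So DOL = total CM / EBIT = €5,529,876.80 / €3,645,676.80 = 1.5168.
Operating income changes by 1.5168 × -15.8% = -24.0%.

-24.0%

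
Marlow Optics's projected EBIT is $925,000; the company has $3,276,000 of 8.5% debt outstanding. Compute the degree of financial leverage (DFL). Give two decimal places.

Annual interest charges come to $278,460.00.
Degree of financial leverage = EBIT / (EBIT − interest) = $925,000 / $646,540.00 = 1.4307.

1.43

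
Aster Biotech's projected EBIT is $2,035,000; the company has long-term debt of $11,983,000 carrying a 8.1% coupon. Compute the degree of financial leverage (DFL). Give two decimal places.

1.91

Annual interest charges come to $970,623.00.
DFL = EBIT ÷ (EBIT − I) = $2,035,000 ÷ ($2,035,000 − $970,623.00) = $2,035,000 ÷ $1,064,377.00 = 1.9119.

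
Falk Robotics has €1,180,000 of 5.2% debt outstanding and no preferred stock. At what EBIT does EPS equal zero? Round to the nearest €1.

€61,360

Annual interest = 5.2% × €1,180,000 = €61,360.00.
With no preferred dividends, EPS = 0 when EBIT exactly covers interest, so the financial break-even EBIT is €61,360.00.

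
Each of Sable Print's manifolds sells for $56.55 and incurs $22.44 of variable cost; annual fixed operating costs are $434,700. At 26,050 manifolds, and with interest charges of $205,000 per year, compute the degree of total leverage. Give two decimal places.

3.57

Contribution at this volume is 26,050 × $34.11 = $888,565.50.
EBIT = $888,565.50 − $434,700 = $453,865.50. Interest = $205,000.00.
DOL = $888,565.50 ÷ $453,865.50 = 1.9578; DFL = $453,865.50 ÷ $248,865.50 = 1.8237.
Combined leverage = 1.9578 × 1.8237 = 3.5704.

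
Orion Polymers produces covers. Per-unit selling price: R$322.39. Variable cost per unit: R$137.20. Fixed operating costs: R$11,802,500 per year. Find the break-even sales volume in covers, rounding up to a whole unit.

Contribution margin per unit = R$322.39 − R$137.20 = R$185.19.
Break-even Q = R$11,802,500 / R$185.19 = 63,731.84 → 63,732 covers.

63,732 covers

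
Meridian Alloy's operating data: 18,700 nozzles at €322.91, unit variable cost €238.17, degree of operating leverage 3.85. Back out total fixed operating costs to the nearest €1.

€1,173,044

Total contribution margin = 18,700 × €84.74 = €1,584,638.00.
Since DOL = CM ÷ EBIT, EBIT = €1,584,638.00 ÷ 3.85 = €411,594.29.
Fixed costs = CM − EBIT = €1,584,638.00 − €411,594.29 = €1,173,044.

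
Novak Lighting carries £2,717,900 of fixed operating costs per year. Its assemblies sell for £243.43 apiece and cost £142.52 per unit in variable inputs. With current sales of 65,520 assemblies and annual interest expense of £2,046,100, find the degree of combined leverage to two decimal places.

3.58

Total contribution margin = 65,520 × £100.91 = £6,611,623.20.
Subtracting fixed costs: EBIT = £6,611,623.20 − £2,717,900 = £3,893,723.20. Interest = £2,046,100.00, so EBIT − I = £1,847,623.20.
Degree of total leverage = total CM / (EBIT − interest) = £6,611,623.20 / £1,847,623.20 = 3.5784.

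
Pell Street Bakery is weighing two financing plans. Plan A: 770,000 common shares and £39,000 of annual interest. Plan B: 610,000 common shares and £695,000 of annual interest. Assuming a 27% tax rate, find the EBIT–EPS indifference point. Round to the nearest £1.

At indifference, (EBIT − 39,000)(1 − t)/770,000 = (EBIT − 695,000)(1 − t)/610,000.
The (1 − t) factor cancels: (EBIT − 39,000) × 610,000 = (EBIT − 695,000) × 770,000.
Solving, EBIT = (695,000·770,000 − 39,000·610,000) / (770,000 − 610,000) = 511,360,000,000 / 160,000 = 3,196,000.00.

£3,196,000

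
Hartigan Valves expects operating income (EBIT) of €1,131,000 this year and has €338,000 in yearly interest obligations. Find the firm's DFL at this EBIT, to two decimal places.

1.43

Interest = €338,000.00.
Degree of financial leverage = EBIT / (EBIT − interest) = €1,131,000 / €793,000.00 = 1.4262.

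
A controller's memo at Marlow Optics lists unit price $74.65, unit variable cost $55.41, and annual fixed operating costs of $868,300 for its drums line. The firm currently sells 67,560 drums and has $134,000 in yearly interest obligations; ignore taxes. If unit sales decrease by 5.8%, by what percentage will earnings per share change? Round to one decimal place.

Total contribution margin = 67,560 × $19.24 = $1,299,854.40.
EBIT = $1,299,854.40 − $868,300 = $431,554.40.
Interest = $134,000.00, so EBIT − I = $297,554.40.
DCL = total CM / (EBIT − I) = $1,299,854.40 / $297,554.40 = 4.3685.
%ΔEPS = DCL × %ΔSales = 4.3685 × -5.8% = -25.3%.

-25.3%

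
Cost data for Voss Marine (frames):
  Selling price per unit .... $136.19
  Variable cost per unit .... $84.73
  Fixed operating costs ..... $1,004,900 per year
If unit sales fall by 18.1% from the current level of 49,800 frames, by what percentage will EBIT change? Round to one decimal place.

Contribution at this volume is 49,800 × $51.46 = $2,562,708.00.
Operating income = contribution − fixed costs = $2,562,708.00 − $1,004,900 = $1,557,808.00.
Degree of operating leverage = $2,562,708.00 / $1,557,808.00 = 1.6451.
%ΔEBIT = DOL × %ΔSales = 1.6451 × -18.1% = -29.8%.

-29.8%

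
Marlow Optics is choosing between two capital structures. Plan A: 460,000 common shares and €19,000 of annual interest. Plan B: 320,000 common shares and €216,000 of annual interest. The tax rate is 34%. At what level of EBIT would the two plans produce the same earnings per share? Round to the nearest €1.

€666,286

Set EPS_A = EPS_B: (EBIT − €19,000)(1 − 0.34) ÷ 460,000 = (EBIT − €216,000)(1 − 0.34) ÷ 320,000.
The (1 − t) factor cancels: (EBIT − 19,000) × 320,000 = (EBIT − 216,000) × 460,000.
EBIT × (460,000 − 320,000) = 216,000 × 460,000 − 19,000 × 320,000 = 93,280,000,000, so EBIT = 93,280,000,000 ÷ 140,000 = 666,285.71.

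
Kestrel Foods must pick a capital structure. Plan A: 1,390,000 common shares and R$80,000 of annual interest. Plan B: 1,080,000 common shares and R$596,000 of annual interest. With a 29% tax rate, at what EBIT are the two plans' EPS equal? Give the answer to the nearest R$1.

Set EPS_A = EPS_B: (EBIT − R$80,000)(1 − 0.29) ÷ 1,390,000 = (EBIT − R$596,000)(1 − 0.29) ÷ 1,080,000.
The (1 − t) factor cancels: (EBIT − 80,000) × 1,080,000 = (EBIT − 596,000) × 1,390,000.
EBIT × (1,390,000 − 1,080,000) = 596,000 × 1,390,000 − 80,000 × 1,080,000 = 742,040,000,000, so EBIT = 742,040,000,000 ÷ 310,000 = 2,393,677.42.

R$2,393,677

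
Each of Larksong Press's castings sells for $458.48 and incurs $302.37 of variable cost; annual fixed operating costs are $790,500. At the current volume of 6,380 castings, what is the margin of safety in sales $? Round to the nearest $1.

Contribution margin per unit = $458.48 − $302.37 = $156.11. Break-even units = $790,500 ÷ $156.11 = 5,063.74; break-even revenue = 5,063.74 × $458.48 = $2,321,622.19.
Current sales = 6,380 × $458.48 = $2,925,102.40.
Margin of safety = $2,925,102.40 − $2,321,622.19 = $603,480.

$603,480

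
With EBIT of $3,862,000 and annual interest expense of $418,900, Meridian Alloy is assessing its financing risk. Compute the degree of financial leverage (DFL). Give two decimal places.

Interest = $418,900.00.
DFL = EBIT ÷ (EBIT − I) = $3,862,000 ÷ ($3,862,000 − $418,900.00) = $3,862,000 ÷ $3,443,100.00 = 1.1217.

1.12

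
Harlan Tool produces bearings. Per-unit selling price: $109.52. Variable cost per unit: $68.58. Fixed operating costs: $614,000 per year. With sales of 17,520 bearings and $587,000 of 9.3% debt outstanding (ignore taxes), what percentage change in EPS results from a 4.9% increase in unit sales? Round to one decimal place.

Total contribution margin = 17,520 × $40.94 = $717,268.80.
Operating income = contribution − fixed costs = $717,268.80 − $614,000 = $103,268.80.
Interest = $54,591.00, so EBIT − I = $48,677.80.
Degree of combined leverage = contribution ÷ (EBIT − I) = $717,268.80 ÷ $48,677.80 = 14.7350.
%ΔEPS = DCL × %ΔSales = 14.7350 × +4.9% = +72.2%.

+72.2%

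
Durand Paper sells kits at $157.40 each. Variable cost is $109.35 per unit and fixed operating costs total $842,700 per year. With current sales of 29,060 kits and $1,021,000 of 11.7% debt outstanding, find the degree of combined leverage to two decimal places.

At 29,060 units, contribution = 29,060 × $48.05 = $1,396,333.00.
Subtracting fixed costs: EBIT = $1,396,333.00 − $842,700 = $553,633.00. Interest = $119,457.00, so EBIT − I = $434,176.00.
Degree of total leverage = total CM / (EBIT − interest) = $1,396,333.00 / $434,176.00 = 3.2161.

3.22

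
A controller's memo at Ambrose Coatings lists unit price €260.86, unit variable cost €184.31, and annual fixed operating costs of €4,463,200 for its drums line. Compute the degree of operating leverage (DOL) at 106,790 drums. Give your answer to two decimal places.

At 106,790 units, contribution = 106,790 × €76.55 = €8,174,774.50.
Subtracting fixed costs: EBIT = €8,174,774.50 − €4,463,200 = €3,711,574.50.
DOL = contribution ÷ EBIT = €8,174,774.50 ÷ €3,711,574.50 = 2.2025.

2.20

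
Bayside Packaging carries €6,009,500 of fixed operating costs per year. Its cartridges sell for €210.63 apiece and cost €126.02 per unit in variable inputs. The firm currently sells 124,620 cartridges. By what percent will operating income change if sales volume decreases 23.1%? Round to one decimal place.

-53.7%

Contribution at this volume is 124,620 × €84.61 = €10,544,098.20.
EBIT = €10,544,098.20 − €6,009,500 = €4,534,598.20.
Degree of operating leverage = €10,544,098.20 / €4,534,598.20 = 2.3253.
%ΔEBIT = DOL × %ΔSales = 2.3253 × -23.1% = -53.7%.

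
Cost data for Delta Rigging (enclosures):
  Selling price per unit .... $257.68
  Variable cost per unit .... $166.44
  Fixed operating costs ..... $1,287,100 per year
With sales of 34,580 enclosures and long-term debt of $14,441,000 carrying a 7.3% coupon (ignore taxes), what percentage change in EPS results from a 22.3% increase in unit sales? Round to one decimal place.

+86.5%

Contribution at this volume is 34,580 × $91.24 = $3,155,079.20.
Operating income = contribution − fixed costs = $3,155,079.20 − $1,287,100 = $1,867,979.20.
After interest of $1,054,193.00, pre-tax earnings = $813,786.20.
DCL = total CM / (EBIT − I) = $3,155,079.20 / $813,786.20 = 3.8770.
EPS therefore changes by 3.8770 × (+22.3%) = +86.5%.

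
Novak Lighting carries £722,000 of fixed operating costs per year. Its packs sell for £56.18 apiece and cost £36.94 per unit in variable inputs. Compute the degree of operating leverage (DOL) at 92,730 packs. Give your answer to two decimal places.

Total contribution margin = 92,730 × £19.24 = £1,784,125.20.
Operating income = contribution − fixed costs = £1,784,125.20 − £722,000 = £1,062,125.20.
DOL = contribution ÷ EBIT = £1,784,125.20 ÷ £1,062,125.20 = 1.6798.

1.68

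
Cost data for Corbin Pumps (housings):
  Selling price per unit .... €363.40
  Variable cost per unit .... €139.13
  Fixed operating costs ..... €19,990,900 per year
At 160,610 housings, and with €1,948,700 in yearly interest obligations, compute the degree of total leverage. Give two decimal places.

2.56

At 160,610 units, contribution = 160,610 × €224.27 = €36,020,004.70.
EBIT = €36,020,004.70 − €19,990,900 = €16,029,104.70. Interest = €1,948,700.00.
DOL = €36,020,004.70 ÷ €16,029,104.70 = 2.2472; DFL = €16,029,104.70 ÷ €14,080,404.70 = 1.1384.
DCL = DOL × DFL = 2.2472 × 1.1384 = 2.5582.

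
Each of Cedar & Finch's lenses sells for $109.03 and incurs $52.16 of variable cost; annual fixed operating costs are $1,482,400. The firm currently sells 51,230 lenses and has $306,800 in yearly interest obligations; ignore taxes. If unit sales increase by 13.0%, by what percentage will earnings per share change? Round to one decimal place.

Total contribution margin = 51,230 × $56.87 = $2,913,450.10.
Subtracting fixed costs: EBIT = $2,913,450.10 − $1,482,400 = $1,431,050.10.
Interest = $306,800.00, so EBIT − I = $1,124,250.10.
Degree of combined leverage = contribution ÷ (EBIT − I) = $2,913,450.10 ÷ $1,124,250.10 = 2.5915.
%ΔEPS = DCL × %ΔSales = 2.5915 × +13.0% = +33.7%.

+33.7%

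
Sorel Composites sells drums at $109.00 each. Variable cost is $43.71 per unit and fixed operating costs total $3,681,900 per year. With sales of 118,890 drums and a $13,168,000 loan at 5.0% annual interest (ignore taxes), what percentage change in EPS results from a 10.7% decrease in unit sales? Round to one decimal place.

-24.3%

At 118,890 units, contribution = 118,890 × $65.29 = $7,762,328.10.
Subtracting fixed costs: EBIT = $7,762,328.10 − $3,681,900 = $4,080,428.10.
Interest = $658,400.00, so EBIT − I = $3,422,028.10.
Degree of combined leverage = contribution ÷ (EBIT − I) = $7,762,328.10 ÷ $3,422,028.10 = 2.2683.
%ΔEPS = DCL × %ΔSales = 2.2683 × -10.7% = -24.3%.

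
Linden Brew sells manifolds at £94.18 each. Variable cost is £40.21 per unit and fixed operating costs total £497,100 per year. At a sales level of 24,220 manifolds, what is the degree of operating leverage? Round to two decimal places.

Contribution at this volume is 24,220 × £53.97 = £1,307,153.40.
Subtracting fixed costs: EBIT = £1,307,153.40 − £497,100 = £810,053.40.
Degree of operating leverage = £1,307,153.40 / £810,053.40 = 1.6137.

1.61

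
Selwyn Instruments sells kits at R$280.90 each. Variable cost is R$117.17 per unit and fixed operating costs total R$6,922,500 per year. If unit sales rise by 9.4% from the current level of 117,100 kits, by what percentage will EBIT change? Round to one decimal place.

+14.7%

Contribution at this volume is 117,100 × R$163.73 = R$19,172,783.00.
Operating income = contribution − fixed costs = R$19,172,783.00 − R$6,922,500 = R$12,250,283.00.
DOL = contribution ÷ EBIT = R$19,172,783.00 ÷ R$12,250,283.00 = 1.5651.
So EBIT moves 1.5651 × (+9.4%) = +14.7%.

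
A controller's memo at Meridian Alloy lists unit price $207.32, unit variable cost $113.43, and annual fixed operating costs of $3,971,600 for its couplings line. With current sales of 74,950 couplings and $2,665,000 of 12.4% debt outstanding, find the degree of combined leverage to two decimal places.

Total contribution margin = 74,950 × $93.89 = $7,037,055.50.
EBIT = $7,037,055.50 − $3,971,600 = $3,065,455.50. Interest = $330,460.00.
DOL = $7,037,055.50 ÷ $3,065,455.50 = 2.2956; DFL = $3,065,455.50 ÷ $2,734,995.50 = 1.1208.
Combined leverage = 2.2956 × 1.1208 = 2.5729.

2.57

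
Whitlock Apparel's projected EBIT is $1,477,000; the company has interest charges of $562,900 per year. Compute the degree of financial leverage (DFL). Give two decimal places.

1.62

Annual interest charges come to $562,900.00.
DFL = EBIT ÷ (EBIT − I) = $1,477,000 ÷ ($1,477,000 − $562,900.00) = $1,477,000 ÷ $914,100.00 = 1.6158.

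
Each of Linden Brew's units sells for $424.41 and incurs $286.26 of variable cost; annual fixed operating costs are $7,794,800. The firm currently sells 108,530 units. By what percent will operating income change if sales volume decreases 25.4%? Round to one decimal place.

-52.9%

At 108,530 units, contribution = 108,530 × $138.15 = $14,993,419.50.
Subtracting fixed costs: EBIT = $14,993,419.50 − $7,794,800 = $7,198,619.50.
So DOL = total CM / EBIT = $14,993,419.50 / $7,198,619.50 = 2.0828.
Operating income changes by 2.0828 × -25.4% = -52.9%.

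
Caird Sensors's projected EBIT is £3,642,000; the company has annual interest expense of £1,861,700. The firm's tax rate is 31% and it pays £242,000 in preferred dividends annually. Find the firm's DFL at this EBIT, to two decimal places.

Interest = £1,861,700.00.
Preferred dividends grossed up pre-tax: £242,000 / (1 − 0.31) = £350,724.64.
DFL = EBIT ÷ [EBIT − I − D_p/(1−t)] = £3,642,000 ÷ [£3,642,000 − £1,861,700.00 − £350,724.64] = £3,642,000 ÷ £1,429,575.36 = 2.5476.

2.55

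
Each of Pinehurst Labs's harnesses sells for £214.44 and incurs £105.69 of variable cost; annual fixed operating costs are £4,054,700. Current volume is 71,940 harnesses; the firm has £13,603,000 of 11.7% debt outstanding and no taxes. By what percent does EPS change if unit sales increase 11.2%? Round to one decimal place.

+40.2%

At 71,940 units, contribution = 71,940 × £108.75 = £7,823,475.00.
EBIT = £7,823,475.00 − £4,054,700 = £3,768,775.00.
Interest = £1,591,551.00, so EBIT − I = £2,177,224.00.
Degree of combined leverage = contribution ÷ (EBIT − I) = £7,823,475.00 ÷ £2,177,224.00 = 3.5933.
EPS therefore changes by 3.5933 × (+11.2%) = +40.2%.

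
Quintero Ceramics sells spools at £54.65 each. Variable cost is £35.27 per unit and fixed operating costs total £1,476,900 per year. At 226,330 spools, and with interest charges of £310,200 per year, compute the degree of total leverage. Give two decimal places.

1.69

At 226,330 units, contribution = 226,330 × £19.38 = £4,386,275.40.
Operating income = contribution − fixed costs = £4,386,275.40 − £1,476,900 = £2,909,375.40. Interest = £310,200.00, so EBIT − I = £2,599,175.40.
DCL = contribution ÷ (EBIT − I) = £4,386,275.40 ÷ £2,599,175.40 = 1.6876.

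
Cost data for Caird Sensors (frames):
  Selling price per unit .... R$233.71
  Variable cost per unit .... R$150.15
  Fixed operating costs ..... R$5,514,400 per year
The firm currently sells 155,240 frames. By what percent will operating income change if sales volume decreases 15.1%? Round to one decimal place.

At 155,240 units, contribution = 155,240 × R$83.56 = R$12,971,854.40.
Subtracting fixed costs: EBIT = R$12,971,854.40 − R$5,514,400 = R$7,457,454.40.
Degree of operating leverage = R$12,971,854.40 / R$7,457,454.40 = 1.7394.
%ΔEBIT = DOL × %ΔSales = 1.7394 × -15.1% = -26.3%.

-26.3%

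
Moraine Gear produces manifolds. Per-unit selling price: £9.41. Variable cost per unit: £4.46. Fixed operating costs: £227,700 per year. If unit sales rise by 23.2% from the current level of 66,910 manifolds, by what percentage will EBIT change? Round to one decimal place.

Contribution at this volume is 66,910 × £4.95 = £331,204.50.
Operating income = contribution − fixed costs = £331,204.50 − £227,700 = £103,504.50.
DOL = contribution ÷ EBIT = £331,204.50 ÷ £103,504.50 = 3.1999.
%ΔEBIT = DOL × %ΔSales = 3.1999 × +23.2% = +74.2%.

+74.2%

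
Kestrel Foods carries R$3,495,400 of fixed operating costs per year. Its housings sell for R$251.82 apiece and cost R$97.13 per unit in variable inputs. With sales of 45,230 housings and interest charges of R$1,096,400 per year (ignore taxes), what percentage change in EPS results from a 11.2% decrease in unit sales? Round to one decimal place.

At 45,230 units, contribution = 45,230 × R$154.69 = R$6,996,628.70.
Operating income = contribution − fixed costs = R$6,996,628.70 − R$3,495,400 = R$3,501,228.70.
After interest of R$1,096,400.00, pre-tax earnings = R$2,404,828.70.
DCL = total CM / (EBIT − I) = R$6,996,628.70 / R$2,404,828.70 = 2.9094.
%ΔEPS = DCL × %ΔSales = 2.9094 × -11.2% = -32.6%.

-32.6%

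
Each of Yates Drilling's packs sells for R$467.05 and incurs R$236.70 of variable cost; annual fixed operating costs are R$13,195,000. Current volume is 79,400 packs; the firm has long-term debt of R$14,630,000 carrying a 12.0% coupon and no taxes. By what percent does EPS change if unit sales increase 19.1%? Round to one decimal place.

At 79,400 units, contribution = 79,400 × R$230.35 = R$18,289,790.00.
EBIT = R$18,289,790.00 − R$13,195,000 = R$5,094,790.00.
After interest of R$1,755,600.00, pre-tax earnings = R$3,339,190.00.
Degree of combined leverage = contribution ÷ (EBIT − I) = R$18,289,790.00 ÷ R$3,339,190.00 = 5.4773.
%ΔEPS = DCL × %ΔSales = 5.4773 × +19.1% = +104.6%.

+104.6%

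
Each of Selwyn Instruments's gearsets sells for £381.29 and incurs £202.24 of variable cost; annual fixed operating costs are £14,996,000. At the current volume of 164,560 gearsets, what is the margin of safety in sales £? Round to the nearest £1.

Unit CM = price − variable cost = £381.29 − £202.24 = £179.05. Break-even units = £14,996,000 ÷ £179.05 = 83,753.14; break-even revenue = 83,753.14 × £381.29 = £31,934,235.35.
Actual sales revenue = 164,560 × £381.29 = £62,745,082.40.
Margin of safety = £62,745,082.40 − £31,934,235.35 = £30,810,847.

£30,810,847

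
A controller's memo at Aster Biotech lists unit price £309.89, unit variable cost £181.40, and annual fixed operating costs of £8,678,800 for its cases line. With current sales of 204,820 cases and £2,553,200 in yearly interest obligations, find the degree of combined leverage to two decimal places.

Contribution at this volume is 204,820 × £128.49 = £26,317,321.80.
EBIT = £26,317,321.80 − £8,678,800 = £17,638,521.80. Interest = £2,553,200.00.
DOL = £26,317,321.80 ÷ £17,638,521.80 = 1.4920; DFL = £17,638,521.80 ÷ £15,085,321.80 = 1.1693.
Combined leverage = 1.4920 × 1.1693 = 1.7446.

1.74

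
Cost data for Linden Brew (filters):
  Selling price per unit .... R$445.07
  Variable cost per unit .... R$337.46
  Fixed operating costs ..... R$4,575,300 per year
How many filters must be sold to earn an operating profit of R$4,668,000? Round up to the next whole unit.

85,897 filters

Contribution margin per unit = R$445.07 − R$337.46 = R$107.61.
Required volume = (fixed costs + target profit) ÷ CM = (R$4,575,300 + R$4,668,000) ÷ R$107.61 = 85,896.29, so 85,897 filters.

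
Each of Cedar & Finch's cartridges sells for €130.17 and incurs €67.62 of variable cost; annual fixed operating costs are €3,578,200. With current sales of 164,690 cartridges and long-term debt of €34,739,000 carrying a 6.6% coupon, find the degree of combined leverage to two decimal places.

At 164,690 units, contribution = 164,690 × €62.55 = €10,301,359.50.
EBIT = €10,301,359.50 − €3,578,200 = €6,723,159.50. Interest = €2,292,774.00.
DOL = €10,301,359.50 ÷ €6,723,159.50 = 1.5322; DFL = €6,723,159.50 ÷ €4,430,385.50 = 1.5175.
Combined leverage = 1.5322 × 1.5175 = 2.3251.

2.33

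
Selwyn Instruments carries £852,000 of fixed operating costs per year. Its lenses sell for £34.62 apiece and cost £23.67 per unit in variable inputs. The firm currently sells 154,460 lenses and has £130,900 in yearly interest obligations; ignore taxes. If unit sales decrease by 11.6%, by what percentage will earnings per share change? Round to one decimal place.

Total contribution margin = 154,460 × £10.95 = £1,691,337.00.
Subtracting fixed costs: EBIT = £1,691,337.00 − £852,000 = £839,337.00.
Interest = £130,900.00, so EBIT − I = £708,437.00.
Degree of combined leverage = contribution ÷ (EBIT − I) = £1,691,337.00 ÷ £708,437.00 = 2.3874.
EPS therefore changes by 2.3874 × (-11.6%) = -27.7%.

-27.7%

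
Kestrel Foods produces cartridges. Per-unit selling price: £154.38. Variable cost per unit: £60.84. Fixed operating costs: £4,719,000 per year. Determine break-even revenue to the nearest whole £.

£7,788,318

Contribution margin per unit = £154.38 − £60.84 = £93.54, a CM ratio of £93.54 ÷ £154.38 = 0.6059.
Break-even sales = FC ÷ CM ratio = £4,719,000 × £154.38 / £93.54 = £7,788,318.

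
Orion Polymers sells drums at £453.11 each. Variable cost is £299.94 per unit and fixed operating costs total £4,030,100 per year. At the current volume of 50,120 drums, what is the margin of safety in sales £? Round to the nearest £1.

£10,787,965

Contribution margin per unit = £453.11 − £299.94 = £153.17. Break-even units = £4,030,100 ÷ £153.17 = 26,311.29; break-even revenue = 26,311.29 × £453.11 = £11,921,907.76.
Actual sales revenue = 50,120 × £453.11 = £22,709,873.20.
Margin of safety = £22,709,873.20 − £11,921,907.76 = £10,787,965.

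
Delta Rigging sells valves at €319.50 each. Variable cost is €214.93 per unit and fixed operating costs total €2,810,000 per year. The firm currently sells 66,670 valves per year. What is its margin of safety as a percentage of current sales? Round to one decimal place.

Each unit contributes €319.50 − €214.93 = €104.57. Break-even units = €2,810,000 ÷ €104.57 = 26,871.95; break-even revenue = 26,871.95 × €319.50 = €8,585,588.60.
Current sales = 66,670 × €319.50 = €21,301,065.00.
Margin of safety = (€21,301,065.00 − €8,585,588.60) ÷ €21,301,065.00 = 59.7%.

59.7%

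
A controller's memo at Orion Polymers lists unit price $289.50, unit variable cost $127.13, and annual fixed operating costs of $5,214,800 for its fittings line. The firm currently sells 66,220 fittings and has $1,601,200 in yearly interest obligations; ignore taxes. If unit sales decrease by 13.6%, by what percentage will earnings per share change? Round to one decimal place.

Total contribution margin = 66,220 × $162.37 = $10,752,141.40.
Operating income = contribution − fixed costs = $10,752,141.40 − $5,214,800 = $5,537,341.40.
Interest = $1,601,200.00, so EBIT − I = $3,936,141.40.
DCL = total CM / (EBIT − I) = $10,752,141.40 / $3,936,141.40 = 2.7316.
EPS therefore changes by 2.7316 × (-13.6%) = -37.2%.

-37.2%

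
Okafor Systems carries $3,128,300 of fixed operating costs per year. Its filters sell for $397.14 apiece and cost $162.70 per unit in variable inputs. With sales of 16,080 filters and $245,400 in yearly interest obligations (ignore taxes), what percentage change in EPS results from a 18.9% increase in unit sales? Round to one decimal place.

At 16,080 units, contribution = 16,080 × $234.44 = $3,769,795.20.
Subtracting fixed costs: EBIT = $3,769,795.20 − $3,128,300 = $641,495.20.
Interest = $245,400.00, so EBIT − I = $396,095.20.
DCL = total CM / (EBIT − I) = $3,769,795.20 / $396,095.20 = 9.5174.
%ΔEPS = DCL × %ΔSales = 9.5174 × +18.9% = +179.9%.

+179.9%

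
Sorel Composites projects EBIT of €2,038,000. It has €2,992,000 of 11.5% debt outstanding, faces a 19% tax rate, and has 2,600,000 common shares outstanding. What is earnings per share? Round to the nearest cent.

Interest = €344,080.00, so EBT = €2,038,000 − €344,080.00 = €1,693,920.00.
Net income = €1,693,920.00 × (1 − 0.19) = €1,372,075.20.
Per share: €1,372,075.20 / 2,600,000 shares = €0.53.

€0.53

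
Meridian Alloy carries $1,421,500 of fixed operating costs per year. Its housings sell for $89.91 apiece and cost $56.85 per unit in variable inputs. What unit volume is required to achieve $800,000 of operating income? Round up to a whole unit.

Unit CM = price − variable cost = $89.91 − $56.85 = $33.06.
Required volume = (fixed costs + target profit) ÷ CM = ($1,421,500 + $800,000) ÷ $33.06 = 67,196.01, so 67,197 housings.

67,197 housings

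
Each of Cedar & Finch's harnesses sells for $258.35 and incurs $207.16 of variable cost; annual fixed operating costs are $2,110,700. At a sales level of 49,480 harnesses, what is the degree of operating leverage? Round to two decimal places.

6.00

Contribution at this volume is 49,480 × $51.19 = $2,532,881.20.
Subtracting fixed costs: EBIT = $2,532,881.20 − $2,110,700 = $422,181.20.
DOL = contribution ÷ EBIT = $2,532,881.20 ÷ $422,181.20 = 5.9995.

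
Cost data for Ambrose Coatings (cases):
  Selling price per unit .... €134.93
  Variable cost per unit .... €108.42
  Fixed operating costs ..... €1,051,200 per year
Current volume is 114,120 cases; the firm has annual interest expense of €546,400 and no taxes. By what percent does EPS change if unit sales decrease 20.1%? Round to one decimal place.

At 114,120 units, contribution = 114,120 × €26.51 = €3,025,321.20.
Operating income = contribution − fixed costs = €3,025,321.20 − €1,051,200 = €1,974,121.20.
Interest = €546,400.00, so EBIT − I = €1,427,721.20.
Degree of combined leverage = contribution ÷ (EBIT − I) = €3,025,321.20 ÷ €1,427,721.20 = 2.1190.
EPS therefore changes by 2.1190 × (-20.1%) = -42.6%.

-42.6%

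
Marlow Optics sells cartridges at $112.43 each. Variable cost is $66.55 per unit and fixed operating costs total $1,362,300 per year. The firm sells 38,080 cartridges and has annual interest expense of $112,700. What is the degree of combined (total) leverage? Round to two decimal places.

At 38,080 units, contribution = 38,080 × $45.88 = $1,747,110.40.
Operating income = contribution − fixed costs = $1,747,110.40 − $1,362,300 = $384,810.40. Interest = $112,700.00, so EBIT − I = $272,110.40.
Degree of total leverage = total CM / (EBIT − interest) = $1,747,110.40 / $272,110.40 = 6.4206.

6.42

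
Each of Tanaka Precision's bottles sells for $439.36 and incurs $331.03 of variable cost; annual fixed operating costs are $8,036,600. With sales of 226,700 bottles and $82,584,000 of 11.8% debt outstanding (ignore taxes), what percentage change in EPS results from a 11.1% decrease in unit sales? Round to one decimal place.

-40.2%

Total contribution margin = 226,700 × $108.33 = $24,558,411.00.
EBIT = $24,558,411.00 − $8,036,600 = $16,521,811.00.
After interest of $9,744,912.00, pre-tax earnings = $6,776,899.00.
DCL = total CM / (EBIT − I) = $24,558,411.00 / $6,776,899.00 = 3.6238.
%ΔEPS = DCL × %ΔSales = 3.6238 × -11.1% = -40.2%.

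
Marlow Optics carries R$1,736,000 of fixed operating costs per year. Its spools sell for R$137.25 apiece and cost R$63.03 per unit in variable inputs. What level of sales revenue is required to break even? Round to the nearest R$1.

R$3,210,267

CM per unit = R$137.25 − R$63.03 = R$74.22; CM ratio = R$74.22 / R$137.25 = 0.5408.
Break-even revenue = fixed costs × price ÷ CM = R$1,736,000 × R$137.25 ÷ R$74.22 = R$3,210,267.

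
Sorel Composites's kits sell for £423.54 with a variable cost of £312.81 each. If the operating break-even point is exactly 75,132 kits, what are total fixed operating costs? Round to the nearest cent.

£8,319,366.36

Contribution margin per unit = £423.54 − £312.81 = £110.73.
Since BE = FC / CM, FC = 75,132 × £110.73 = £8,319,366.36.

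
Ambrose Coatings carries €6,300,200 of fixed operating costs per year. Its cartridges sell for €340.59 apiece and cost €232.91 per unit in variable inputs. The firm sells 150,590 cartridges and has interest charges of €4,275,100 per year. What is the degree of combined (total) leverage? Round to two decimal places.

Total contribution margin = 150,590 × €107.68 = €16,215,531.20.
EBIT = €16,215,531.20 − €6,300,200 = €9,915,331.20. Interest = €4,275,100.00, so EBIT − I = €5,640,231.20.
DCL = contribution ÷ (EBIT − I) = €16,215,531.20 ÷ €5,640,231.20 = 2.8750.

2.87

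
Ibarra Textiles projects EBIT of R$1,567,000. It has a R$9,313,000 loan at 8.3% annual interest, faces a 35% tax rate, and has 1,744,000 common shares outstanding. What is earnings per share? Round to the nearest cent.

Pre-tax income = R$1,567,000 − R$772,979.00 = R$794,021.00.
Net income = R$794,021.00 × (1 − 0.35) = R$516,113.65.
Per share: R$516,113.65 / 1,744,000 shares = R$0.30.

R$0.30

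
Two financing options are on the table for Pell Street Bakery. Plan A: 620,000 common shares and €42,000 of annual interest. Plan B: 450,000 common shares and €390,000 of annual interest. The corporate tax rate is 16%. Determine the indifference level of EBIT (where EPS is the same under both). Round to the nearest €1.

Set EPS_A = EPS_B: (EBIT − €42,000)(1 − 0.16) ÷ 620,000 = (EBIT − €390,000)(1 − 0.16) ÷ 450,000.
Cancelling (1 − t) and cross-multiplying: 450,000·(EBIT − 42,000) = 620,000·(EBIT − 390,000).
Solving, EBIT = (390,000·620,000 − 42,000·450,000) / (620,000 − 450,000) = 222,900,000,000 / 170,000 = 1,311,176.47.

€1,311,176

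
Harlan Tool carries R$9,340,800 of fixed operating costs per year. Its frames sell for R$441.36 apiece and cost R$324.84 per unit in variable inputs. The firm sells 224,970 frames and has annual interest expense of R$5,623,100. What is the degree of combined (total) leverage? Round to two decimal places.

Contribution at this volume is 224,970 × R$116.52 = R$26,213,504.40.
EBIT = R$26,213,504.40 − R$9,340,800 = R$16,872,704.40. Interest = R$5,623,100.00.
DOL = R$26,213,504.40 ÷ R$16,872,704.40 = 1.5536; DFL = R$16,872,704.40 ÷ R$11,249,604.40 = 1.4998.
Combined leverage = 1.5536 × 1.4998 = 2.3301.

2.33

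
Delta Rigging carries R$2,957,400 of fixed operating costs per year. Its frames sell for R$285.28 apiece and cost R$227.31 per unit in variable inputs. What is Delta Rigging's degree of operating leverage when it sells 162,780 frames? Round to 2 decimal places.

1.46

At 162,780 units, contribution = 162,780 × R$57.97 = R$9,436,356.60.
Subtracting fixed costs: EBIT = R$9,436,356.60 − R$2,957,400 = R$6,478,956.60.
Degree of operating leverage = R$9,436,356.60 / R$6,478,956.60 = 1.4565.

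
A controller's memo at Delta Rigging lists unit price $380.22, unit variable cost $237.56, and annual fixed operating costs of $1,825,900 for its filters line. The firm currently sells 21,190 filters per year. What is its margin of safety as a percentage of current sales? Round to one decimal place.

39.6%

Contribution margin per unit = $380.22 − $237.56 = $142.66. Break-even units = $1,825,900 ÷ $142.66 = 12,798.96; break-even revenue = 12,798.96 × $380.22 = $4,866,421.55.
Current sales = 21,190 × $380.22 = $8,056,861.80.
Margin of safety = ($8,056,861.80 − $4,866,421.55) ÷ $8,056,861.80 = 39.6%.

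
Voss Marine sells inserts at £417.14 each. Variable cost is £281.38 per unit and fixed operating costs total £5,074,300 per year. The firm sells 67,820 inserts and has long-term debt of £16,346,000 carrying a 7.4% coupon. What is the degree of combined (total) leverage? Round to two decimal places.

3.15

At 67,820 units, contribution = 67,820 × £135.76 = £9,207,243.20.
Operating income = contribution − fixed costs = £9,207,243.20 − £5,074,300 = £4,132,943.20. Interest = £1,209,604.00, so EBIT − I = £2,923,339.20.
DCL = contribution ÷ (EBIT − I) = £9,207,243.20 ÷ £2,923,339.20 = 3.1496.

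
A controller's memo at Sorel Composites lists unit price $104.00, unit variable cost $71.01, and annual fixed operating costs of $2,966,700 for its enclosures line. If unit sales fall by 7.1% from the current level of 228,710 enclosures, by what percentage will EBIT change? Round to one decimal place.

-11.7%

Contribution at this volume is 228,710 × $32.99 = $7,545,142.90.
EBIT = $7,545,142.90 − $2,966,700 = $4,578,442.90.
Degree of operating leverage = $7,545,142.90 / $4,578,442.90 = 1.6480.
%ΔEBIT = DOL × %ΔSales = 1.6480 × -7.1% = -11.7%.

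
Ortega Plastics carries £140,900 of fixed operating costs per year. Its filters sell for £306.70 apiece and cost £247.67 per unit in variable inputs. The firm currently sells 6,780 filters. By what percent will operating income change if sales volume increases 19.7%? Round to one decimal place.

Total contribution margin = 6,780 × £59.03 = £400,223.40.
Subtracting fixed costs: EBIT = £400,223.40 − £140,900 = £259,323.40.
Degree of operating leverage = £400,223.40 / £259,323.40 = 1.5433.
Operating income changes by 1.5433 × +19.7% = +30.4%.

+30.4%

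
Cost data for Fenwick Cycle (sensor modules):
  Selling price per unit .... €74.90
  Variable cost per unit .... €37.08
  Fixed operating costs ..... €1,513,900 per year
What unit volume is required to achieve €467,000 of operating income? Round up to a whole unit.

Contribution margin per unit = €74.90 − €37.08 = €37.82.
Required volume = (fixed costs + target profit) ÷ CM = (€1,513,900 + €467,000) ÷ €37.82 = 52,377.05, so 52,378 sensor modules.

52,378 sensor modules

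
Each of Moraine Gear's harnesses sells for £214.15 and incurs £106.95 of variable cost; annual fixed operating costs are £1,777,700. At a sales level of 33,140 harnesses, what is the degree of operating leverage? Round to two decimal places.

2.00

At 33,140 units, contribution = 33,140 × £107.20 = £3,552,608.00.
EBIT = £3,552,608.00 − £1,777,700 = £1,774,908.00.
DOL = contribution ÷ EBIT = £3,552,608.00 ÷ £1,774,908.00 = 2.0016.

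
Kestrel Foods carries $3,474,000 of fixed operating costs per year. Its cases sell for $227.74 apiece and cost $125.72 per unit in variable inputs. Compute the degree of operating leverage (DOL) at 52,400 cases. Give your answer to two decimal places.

2.86

Total contribution margin = 52,400 × $102.02 = $5,345,848.00.
EBIT = $5,345,848.00 − $3,474,000 = $1,871,848.00.
So DOL = total CM / EBIT = $5,345,848.00 / $1,871,848.00 = 2.8559.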